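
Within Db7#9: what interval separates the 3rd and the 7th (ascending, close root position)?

Db7#9: Db–F–Ab–Cb–E.
So we need the interval from F up to Cb.
F up to Cb is 6 semitones, a half step narrower than a perfect fifth, so the interval is diminished.

diminished fifth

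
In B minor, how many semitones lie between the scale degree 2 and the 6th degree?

The scale is B C# D E F# G A.
C# up to G is a diminished fifth — 6 semitones.

6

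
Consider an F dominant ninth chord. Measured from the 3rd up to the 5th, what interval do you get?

m3

Spelling the chord: F–A–C–Eb–G.
That puts A below C.
A up to C is 3 semitones, a half step narrower than a major third, so the interval is minor.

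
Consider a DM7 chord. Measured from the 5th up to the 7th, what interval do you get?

Spelling the chord: D-F♯-A-C♯.
5th = A; 7th = C♯.
Counting 3 letters and 4 half steps from A gives a major third.

major 3rd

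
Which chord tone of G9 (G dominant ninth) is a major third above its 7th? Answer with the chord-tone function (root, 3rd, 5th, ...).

The chord tones of G9 (G dominant ninth) are G–B–D–F–A.
The 7th is F. A major third above F is A.
A is the chord's 9th.

9th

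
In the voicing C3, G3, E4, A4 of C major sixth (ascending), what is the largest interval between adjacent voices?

Adjacent intervals: C3→G3 = perfect fifth; G3→E4 = major sixth; E4→A4 = perfect fourth.
The largest is G3 to E4, a major sixth (9 semitones).

major sixth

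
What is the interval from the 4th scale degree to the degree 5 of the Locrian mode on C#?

The scale runs C# D E F# G A B.
The 4th scale degree is F# and the 5th degree is G.
2 letter names make it a second; at 1 semitone (a half step narrower than major) the quality is minor.

minor second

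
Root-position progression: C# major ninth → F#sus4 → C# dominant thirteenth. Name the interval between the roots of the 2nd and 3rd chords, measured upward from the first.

The roots are F# and C#.
From F# to C# is 7 semitones, exactly the perfect fifth.

perfect fifth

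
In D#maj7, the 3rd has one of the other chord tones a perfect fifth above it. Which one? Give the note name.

C##

Spelling the chord: D# F## A# C##.
The 3rd is F##. A perfect fifth above F## is C##.
C## is the chord's 7th.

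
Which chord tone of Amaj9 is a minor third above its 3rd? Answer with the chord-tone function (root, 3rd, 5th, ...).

5th

A major ninth is spelled A-C#-E-G#-B.
The 3rd is C#. A minor third above C# is E.
E is the chord's 5th.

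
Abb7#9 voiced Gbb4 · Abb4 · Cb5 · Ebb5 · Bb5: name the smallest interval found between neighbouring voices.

M2

Adjacent intervals: Gbb4→Abb4 = major second; Abb4→Cb5 = major third; Cb5→Ebb5 = minor third; Ebb5→Bb5 = augmented fifth.
The smallest is Gbb4 to Abb4, a major second (2 semitones).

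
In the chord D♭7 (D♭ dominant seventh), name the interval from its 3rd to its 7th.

D♭7: D♭, F, A♭, C♭.
The 3rd is F and the 7th is C♭.
From F to C♭: 6 semitones over a fifth = diminished.

diminished fifth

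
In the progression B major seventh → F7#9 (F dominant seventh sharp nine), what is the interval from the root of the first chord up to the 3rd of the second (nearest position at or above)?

B major seventh has B as its root, and F7#9 (F dominant seventh sharp nine) has A as its 3rd.
From B to A: 10 semitones over a seventh = minor.

minor 7th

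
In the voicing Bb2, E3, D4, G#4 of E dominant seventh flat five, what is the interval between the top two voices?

A4

Those voices are D4 and G#4.
4 letter names make it a fourth; at 6 semitones (a half step wider than perfect) the quality is augmented.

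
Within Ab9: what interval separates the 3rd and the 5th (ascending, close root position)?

Ab dominant ninth: Ab, C, Eb, Gb, Bb.
3rd = C; 5th = Eb.
From C to Eb: 3 semitones over a third = minor.

minor third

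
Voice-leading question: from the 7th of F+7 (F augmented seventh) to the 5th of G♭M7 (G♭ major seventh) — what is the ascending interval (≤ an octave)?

m7

The 7th of F+7 (F augmented seventh) is E♭; the 5th of G♭M7 (G♭ major seventh) is D♭.
E♭ up to D♭ is 10 semitones, a half step narrower than a major seventh, so the interval is minor.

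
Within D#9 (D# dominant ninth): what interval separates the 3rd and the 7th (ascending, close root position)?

The chord tones of D#9 (D# dominant ninth) are D#–F##–A#–C#–E#.
The 3rd is F## and the 7th is C#.
From F## to C#: 6 semitones over a fifth = diminished.

diminished 5th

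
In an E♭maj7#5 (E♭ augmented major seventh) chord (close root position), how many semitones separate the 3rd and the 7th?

7

E♭+maj7 (E♭ augmented major seventh): E♭ G B D.
G to D is a perfect fifth: 7 semitones.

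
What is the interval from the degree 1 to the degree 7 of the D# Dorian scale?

D# dorian: D# E# F# G# A# B# C#.
So we need the interval from D# up to C#.
D# up to C# is 10 semitones, a half step narrower than a major seventh, so the interval is minor.

m7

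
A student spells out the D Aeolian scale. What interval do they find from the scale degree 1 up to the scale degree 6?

m6

Spelling the D Aeolian scale: D E F G A Bb C.
That puts D below Bb.
6 letter names make it a sixth; at 8 semitones (a half step narrower than major) the quality is minor.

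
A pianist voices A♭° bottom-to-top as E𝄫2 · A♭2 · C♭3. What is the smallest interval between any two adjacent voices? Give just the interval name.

Adjacent intervals: E𝄫2→A♭2 = augmented fourth; A♭2→C♭3 = minor third.
The smallest is A♭2 to C♭3, a minor third (3 semitones).

minor third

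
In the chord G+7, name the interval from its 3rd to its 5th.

The chord tones of G+7 (G augmented seventh) are G–B–D♯–F.
3rd = B; 5th = D♯.
B up to D♯ spans 3 letter names and 4 semitones — a major third.

major 3rd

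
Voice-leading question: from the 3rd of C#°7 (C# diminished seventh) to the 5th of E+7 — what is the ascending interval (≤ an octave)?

augmented fifth

C#°7 (C# diminished seventh) has E as its 3rd, and E+7 has B# as its 5th.
E up to B# is 8 semitones, a half step wider than a perfect fifth, so the interval is augmented.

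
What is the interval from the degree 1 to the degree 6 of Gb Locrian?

minor 6th

Spelling Gb Locrian: Gb Abb Bbb Cb Dbb Ebb Fb.
Degree 1 = Gb; degree 6 = Ebb.
From Gb to Ebb: 8 semitones over a sixth = minor.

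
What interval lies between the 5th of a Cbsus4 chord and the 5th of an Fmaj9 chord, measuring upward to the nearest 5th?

augmented 4th

The 5th of Cbsus4 is Gb; the 5th of Fmaj9 is C.
4 letter names make it a fourth; at 6 semitones (a half step wider than perfect) the quality is augmented.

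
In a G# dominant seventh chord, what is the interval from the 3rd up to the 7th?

G#7 (G# dominant seventh) is spelled G#, B#, D#, F#.
The 3rd is B# and the 7th is F#.
B# up to F# is 6 semitones, a half step narrower than a perfect fifth, so the interval is diminished.
This 3–7 tritone is the characteristic tension at the heart of the dominant sound.

diminished 5th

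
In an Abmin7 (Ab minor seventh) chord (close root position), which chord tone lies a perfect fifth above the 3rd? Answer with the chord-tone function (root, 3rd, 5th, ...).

7th

Spelling the chord: Ab–Cb–Eb–Gb.
The 3rd is Cb. A perfect fifth above Cb is Gb.
Gb is the chord's 7th.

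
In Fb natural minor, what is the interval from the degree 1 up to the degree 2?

The scale runs Fb Gb Abb Bbb Cb Dbb Ebb.
Degree 1 = Fb; 2nd scale degree = Gb.
From Fb to Gb is 2 semitones, exactly the major second.

M2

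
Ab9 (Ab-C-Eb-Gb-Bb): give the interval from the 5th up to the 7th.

minor 3rd

That puts Eb below Gb.
Eb up to Gb is 3 semitones, a half step narrower than a major third, so the interval is minor.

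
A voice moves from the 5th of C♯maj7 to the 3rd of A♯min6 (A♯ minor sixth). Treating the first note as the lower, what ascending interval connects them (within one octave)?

P4

The 5th of C♯maj7 is G♯; the 3rd of A♯min6 (A♯ minor sixth) is C♯.
From G♯ to C♯ is 5 semitones, exactly the perfect fourth.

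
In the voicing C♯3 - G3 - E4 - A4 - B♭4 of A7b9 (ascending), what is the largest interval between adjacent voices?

major 6th

Adjacent intervals: C♯3→G3 = diminished fifth; G3→E4 = major sixth; E4→A4 = perfect fourth; A4→B♭4 = minor second.
The largest is G3 to E4, a major sixth (9 semitones).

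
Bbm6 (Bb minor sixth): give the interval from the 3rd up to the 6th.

Bbm6: Bb Db F G.
3rd = Db; 6th = G.
Db up to G is 6 semitones, a half step wider than a perfect fourth, so the interval is augmented.

augmented fourth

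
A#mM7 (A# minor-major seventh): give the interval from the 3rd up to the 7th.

A#m(maj7) is spelled A#-C#-E#-G##.
3rd = C#; 7th = G##.
C# up to G## is 8 semitones, a half step wider than a perfect fifth, so the interval is augmented.

augmented fifth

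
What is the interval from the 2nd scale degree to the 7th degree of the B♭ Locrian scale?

Spelling the B♭ Locrian scale: B♭ C♭ D♭ E♭ F♭ G♭ A♭.
So we need the interval from C♭ up to A♭.
Counting 6 letters and 9 half steps from C♭ gives a major sixth.

major sixth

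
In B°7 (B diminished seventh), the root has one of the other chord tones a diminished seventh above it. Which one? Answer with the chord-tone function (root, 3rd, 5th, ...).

7th

B diminished seventh: B, D, F, Ab.
The root is B. A diminished seventh above B is Ab.
Ab is the chord's 7th.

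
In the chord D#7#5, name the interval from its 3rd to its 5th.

major third

Spelling the chord: D# F## A## C#.
3rd = F##; 5th = A##.
From F## to A## is 4 semitones, exactly the major third.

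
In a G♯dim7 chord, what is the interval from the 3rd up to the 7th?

diminished fifth

G♯dim7: G♯-B-D-F.
So we need the interval from B up to F.
5 letter names make it a fifth; at 6 semitones (a half step narrower than perfect) the quality is diminished.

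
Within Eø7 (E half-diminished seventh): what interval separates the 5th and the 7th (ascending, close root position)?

major third

Eø7 (E half-diminished seventh): E, G, Bb, D.
That puts Bb below D.
Counting 3 letters and 4 half steps from Bb gives a major third.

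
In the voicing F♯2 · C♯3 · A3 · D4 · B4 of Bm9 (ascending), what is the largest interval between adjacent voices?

Adjacent intervals: F♯2→C♯3 = perfect fifth; C♯3→A3 = minor sixth; A3→D4 = perfect fourth; D4→B4 = major sixth.
The largest is D4 to B4, a major sixth (9 semitones).

major sixth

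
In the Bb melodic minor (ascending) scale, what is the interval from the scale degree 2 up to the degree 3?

Spelling the Bb melodic minor (ascending) scale: Bb C Db Eb F G A.
That puts C below Db.
2 letter names make it a second; at 1 semitone (a half step narrower than major) the quality is minor.

minor second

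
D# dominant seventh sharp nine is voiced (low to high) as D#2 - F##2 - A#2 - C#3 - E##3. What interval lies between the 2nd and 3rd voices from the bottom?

minor third

Those voices are F##2 and A#2.
3 letter names make it a third; at 3 semitones (a half step narrower than major) the quality is minor.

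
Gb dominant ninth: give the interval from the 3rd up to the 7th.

The chord tones of Gb dominant ninth are Gb, Bb, Db, Fb, Ab.
So we need the interval from Bb up to Fb.
From Bb to Fb: 6 semitones over a fifth = diminished.

diminished fifth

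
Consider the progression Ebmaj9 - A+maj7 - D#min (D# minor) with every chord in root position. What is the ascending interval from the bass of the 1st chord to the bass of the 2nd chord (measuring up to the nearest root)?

augmented 4th

The roots are Eb and A.
From Eb to A: 6 semitones over a fourth = augmented.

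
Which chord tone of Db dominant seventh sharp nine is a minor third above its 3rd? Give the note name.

The chord tones of Db7#9 are Db-F-Ab-Cb-E.
The 3rd is F. A minor third above F is Ab.
Ab is the chord's 5th.

Ab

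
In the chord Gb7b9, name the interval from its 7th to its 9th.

Spelling the chord: Gb, Bb, Db, Fb, Abb.
That puts Fb below Abb.
From Fb to Abb: 3 semitones over a third = minor.

minor third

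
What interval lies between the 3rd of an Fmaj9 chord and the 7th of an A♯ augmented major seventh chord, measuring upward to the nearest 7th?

Fmaj9 has A as its 3rd, and A♯ augmented major seventh has G𝄪 as its 7th.
7 letter names make it a seventh; at 12 semitones (a half step wider than major) the quality is augmented.

A7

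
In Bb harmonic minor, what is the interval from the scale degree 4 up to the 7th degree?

augmented fourth

The scale runs Bb C Db Eb F Gb A.
The scale degree 4 is Eb and the degree 7 is A.
Eb up to A is 6 semitones, a half step wider than a perfect fourth, so the interval is augmented.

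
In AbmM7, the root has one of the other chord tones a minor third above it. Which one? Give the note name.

Cb

Spelling the chord: Ab, Cb, Eb, G.
The root is Ab. A minor third above Ab is Cb.
Cb is the chord's 3rd.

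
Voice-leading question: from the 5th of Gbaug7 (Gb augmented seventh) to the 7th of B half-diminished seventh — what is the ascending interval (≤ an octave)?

Gbaug7 (Gb augmented seventh) has D as its 5th, and B half-diminished seventh has A as its 7th.
D up to A spans 5 letter names and 7 semitones — a perfect fifth.

perfect fifth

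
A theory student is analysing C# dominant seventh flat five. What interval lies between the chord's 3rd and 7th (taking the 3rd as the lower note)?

diminished 5th

The chord tones of C#7b5 (C# dominant seventh flat five) are C# E# G B.
The 3rd is E# and the 7th is B.
E# up to B is 6 semitones, a half step narrower than a perfect fifth, so the interval is diminished.
That tritone between 3rd and 7th is what gives the dominant seventh its pull toward resolution.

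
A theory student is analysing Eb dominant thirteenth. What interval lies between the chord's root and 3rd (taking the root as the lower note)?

major 3rd

The chord tones of Eb dominant thirteenth are Eb, G, Bb, Db, F, C.
So we need the interval from Eb up to G.
Eb up to G spans 3 letter names and 4 semitones — a major third.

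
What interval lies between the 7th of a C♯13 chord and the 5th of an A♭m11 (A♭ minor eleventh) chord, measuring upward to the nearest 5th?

diminished fourth

The 7th of C♯13 is B; the 5th of A♭m11 (A♭ minor eleventh) is E♭.
4 letter names make it a fourth; at 4 semitones (a half step narrower than perfect) the quality is diminished.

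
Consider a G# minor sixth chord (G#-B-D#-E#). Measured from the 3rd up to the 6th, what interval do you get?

augmented fourth

The 3rd is B and the 6th is E#.
B up to E# is 6 semitones, a half step wider than a perfect fourth, so the interval is augmented.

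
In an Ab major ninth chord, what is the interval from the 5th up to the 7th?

M3

Ab major ninth is spelled Ab-C-Eb-G-Bb.
So we need the interval from Eb up to G.
Eb up to G spans 3 letter names and 4 semitones — a major third.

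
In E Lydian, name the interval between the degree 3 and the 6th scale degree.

The scale runs E F# G# A# B C# D#.
Degree 3 = G#; degree 6 = C#.
G# up to C# spans 4 letter names and 5 semitones — a perfect fourth.

perfect fourth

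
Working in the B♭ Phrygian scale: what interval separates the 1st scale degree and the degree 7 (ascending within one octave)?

minor seventh

The scale runs B♭ C♭ D♭ E♭ F G♭ A♭.
The 1st scale degree is B♭ and the 7th degree is A♭.
From B♭ to A♭: 10 semitones over a seventh = minor.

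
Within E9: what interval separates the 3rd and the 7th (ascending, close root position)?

E9 (E dominant ninth): E, G#, B, D, F#.
3rd = G#; 7th = D.
5 letter names make it a fifth; at 6 semitones (a half step narrower than perfect) the quality is diminished.
That tritone between 3rd and 7th is what gives the dominant seventh its pull toward resolution.

d5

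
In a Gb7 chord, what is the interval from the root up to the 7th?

m7

Gb dominant seventh is spelled Gb-Bb-Db-Fb.
Root = Gb; 7th = Fb.
Gb up to Fb is 10 semitones, a half step narrower than a major seventh, so the interval is minor.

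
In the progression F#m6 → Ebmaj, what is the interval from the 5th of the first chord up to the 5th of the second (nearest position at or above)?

The 5th of F#m6 is C#; the 5th of Ebmaj is Bb.
From C# to Bb: 9 semitones over a seventh = diminished.

diminished seventh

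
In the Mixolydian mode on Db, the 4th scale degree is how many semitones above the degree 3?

1

The scale is Db Eb F Gb Ab Bb Cb.
F up to Gb is a minor second — 1 semitone.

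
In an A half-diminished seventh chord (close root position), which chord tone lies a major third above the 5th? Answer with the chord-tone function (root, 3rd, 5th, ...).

7th

A half-diminished seventh is spelled A-C-Eb-G.
The 5th is Eb. A major third above Eb is G.
G is the chord's 7th.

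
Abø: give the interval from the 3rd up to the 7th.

Abø (Ab half-diminished seventh): Ab–Cb–Ebb–Gb.
The 3rd is Cb and the 7th is Gb.
From Cb to Gb is 7 semitones, exactly the perfect fifth.

perfect fifth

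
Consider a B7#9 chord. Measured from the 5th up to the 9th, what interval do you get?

The chord tones of B dominant seventh sharp nine are B, D#, F#, A, C##.
The 5th is F# and the 9th is C##.
5 letter names make it a fifth; at 8 semitones (a half step wider than perfect) the quality is augmented.

augmented fifth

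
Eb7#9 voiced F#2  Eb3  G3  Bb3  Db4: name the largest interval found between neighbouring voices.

diminished seventh

Adjacent intervals: F#2→Eb3 = diminished seventh; Eb3→G3 = major third; G3→Bb3 = minor third; Bb3→Db4 = minor third.
The largest is F#2 to Eb3, a diminished seventh (9 semitones).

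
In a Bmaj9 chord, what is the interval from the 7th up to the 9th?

minor 3rd

Spelling the chord: B D# F# A# C#.
That puts A# below C#.
3 letter names make it a third; at 3 semitones (a half step narrower than major) the quality is minor.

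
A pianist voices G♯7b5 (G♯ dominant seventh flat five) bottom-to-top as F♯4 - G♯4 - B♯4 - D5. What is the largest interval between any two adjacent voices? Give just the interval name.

major third

Adjacent intervals: F♯4→G♯4 = major second; G♯4→B♯4 = major third; B♯4→D5 = diminished third.
The largest is G♯4 to B♯4, a major third (4 semitones).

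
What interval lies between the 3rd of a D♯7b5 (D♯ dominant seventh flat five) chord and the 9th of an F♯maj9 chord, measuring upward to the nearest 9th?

minor 2nd

The 3rd of D♯7b5 (D♯ dominant seventh flat five) is F𝄪; the 9th of F♯maj9 is G♯.
2 letter names make it a second; at 1 semitone (a half step narrower than major) the quality is minor.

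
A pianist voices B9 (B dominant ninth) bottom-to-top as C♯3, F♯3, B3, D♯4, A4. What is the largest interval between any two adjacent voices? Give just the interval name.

Adjacent intervals: C♯3→F♯3 = perfect fourth; F♯3→B3 = perfect fourth; B3→D♯4 = major third; D♯4→A4 = diminished fifth.
The largest is D♯4 to A4, a diminished fifth (6 semitones).

diminished 5th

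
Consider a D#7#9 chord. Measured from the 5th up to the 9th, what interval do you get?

augmented fifth

D#7#9 (D# dominant seventh sharp nine): D#, F##, A#, C#, E##.
The 5th is A# and the 9th is E##.
A# up to E## is 8 semitones, a half step wider than a perfect fifth, so the interval is augmented.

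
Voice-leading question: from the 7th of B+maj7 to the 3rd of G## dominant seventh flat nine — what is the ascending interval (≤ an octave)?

augmented second

B+maj7 has A# as its 7th, and G## dominant seventh flat nine has B## as its 3rd.
From A# to B##: 3 semitones over a second = augmented.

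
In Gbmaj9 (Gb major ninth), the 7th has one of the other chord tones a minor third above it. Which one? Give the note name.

Gbmaj9 is spelled Gb, Bb, Db, F, Ab.
The 7th is F. A minor third above F is Ab.
Ab is the chord's 9th.

Ab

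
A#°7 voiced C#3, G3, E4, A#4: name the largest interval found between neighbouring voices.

major sixth

Adjacent intervals: C#3→G3 = diminished fifth; G3→E4 = major sixth; E4→A#4 = augmented fourth.
The largest is G3 to E4, a major sixth (9 semitones).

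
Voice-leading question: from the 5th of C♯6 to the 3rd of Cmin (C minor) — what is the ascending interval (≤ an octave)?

C♯6 has G♯ as its 5th, and Cmin (C minor) has E♭ as its 3rd.
From G♯ to E♭: 7 semitones over a sixth = diminished.

d6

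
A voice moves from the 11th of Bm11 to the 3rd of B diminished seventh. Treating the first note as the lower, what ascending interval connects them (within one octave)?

The 11th of Bm11 is E; the 3rd of B diminished seventh is D.
E up to D is 10 semitones, a half step narrower than a major seventh, so the interval is minor.

minor seventh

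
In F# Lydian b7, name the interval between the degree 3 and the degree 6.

Spelling F# Lydian b7: F# G# A# B# C# D# E.
That puts A# below D#.
From A# to D# is 5 semitones, exactly the perfect fourth.

perfect fourth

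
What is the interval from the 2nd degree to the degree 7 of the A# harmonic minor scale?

A# harmonic minor: A# B# C# D# E# F# G##.
That puts B# below G##.
From B# to G## is 9 semitones, exactly the major sixth.

major sixth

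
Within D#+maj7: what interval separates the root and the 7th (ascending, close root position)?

major 7th

D#+maj7: D#-F##-A##-C##.
Root = D#; 7th = C##.
From D# to C## is 11 semitones, exactly the major seventh.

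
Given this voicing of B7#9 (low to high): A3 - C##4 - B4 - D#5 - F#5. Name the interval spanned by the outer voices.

The outer voices are A3 and F#5.
A up to F# spans 13 letter names and 21 semitones — a major thirteenth.

major thirteenth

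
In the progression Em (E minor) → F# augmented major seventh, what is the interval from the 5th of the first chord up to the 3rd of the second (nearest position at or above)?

major seventh

The 5th of Em (E minor) is B; the 3rd of F# augmented major seventh is A#.
From B to A# is 11 semitones, exactly the major seventh.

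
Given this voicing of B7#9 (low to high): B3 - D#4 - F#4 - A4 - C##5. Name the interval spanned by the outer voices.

augmented 9th

The outer voices are B3 and C##5.
B up to C## is 15 semitones, a half step wider than a major ninth, so the interval is augmented.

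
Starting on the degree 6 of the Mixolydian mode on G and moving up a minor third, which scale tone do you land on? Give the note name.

G

The scale is G A B C D E F.
The degree 6 is E; a minor third above that is G — scale degree 1.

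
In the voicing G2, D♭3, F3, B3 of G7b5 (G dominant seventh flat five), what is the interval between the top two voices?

augmented 4th

Those voices are F3 and B3.
From F to B: 6 semitones over a fourth = augmented.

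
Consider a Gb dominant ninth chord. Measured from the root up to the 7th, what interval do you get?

minor seventh

Gb dominant ninth: Gb–Bb–Db–Fb–Ab.
So we need the interval from Gb up to Fb.
From Gb to Fb: 10 semitones over a seventh = minor.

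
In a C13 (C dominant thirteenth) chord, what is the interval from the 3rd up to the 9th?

m7

C dominant thirteenth is spelled C, E, G, B♭, D, A.
So we need the interval from E up to D.
E up to D is 10 semitones, a half step narrower than a major seventh, so the interval is minor.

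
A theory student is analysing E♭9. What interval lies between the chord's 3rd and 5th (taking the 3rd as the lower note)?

E♭9 (E♭ dominant ninth) is spelled E♭, G, B♭, D♭, F.
The 3rd is G and the 5th is B♭.
3 letter names make it a third; at 3 semitones (a half step narrower than major) the quality is minor.

minor third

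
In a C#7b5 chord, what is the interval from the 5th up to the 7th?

Spelling the chord: C#, E#, G, B.
So we need the interval from G up to B.
G up to B spans 3 letter names and 4 semitones — a major third.

major third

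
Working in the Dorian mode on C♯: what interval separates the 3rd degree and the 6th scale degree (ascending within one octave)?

augmented 4th

Spelling the Dorian mode on C♯: C♯ D♯ E F♯ G♯ A♯ B.
3rd degree = E; scale degree 6 = A♯.
4 letter names make it a fourth; at 6 semitones (a half step wider than perfect) the quality is augmented.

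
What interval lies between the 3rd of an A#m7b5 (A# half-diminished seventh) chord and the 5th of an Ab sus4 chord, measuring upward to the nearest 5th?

The 3rd of A#m7b5 (A# half-diminished seventh) is C#; the 5th of Ab sus4 is Eb.
3 letter names make it a third; at 2 semitones (a whole step narrower than major) the quality is diminished.

diminished 3rd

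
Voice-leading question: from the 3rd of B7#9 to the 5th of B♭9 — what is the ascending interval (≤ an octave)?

diminished third

The 3rd of B7#9 is D♯; the 5th of B♭9 is F.
D♯ up to F is 2 semitones, a whole step narrower than a major third, so the interval is diminished.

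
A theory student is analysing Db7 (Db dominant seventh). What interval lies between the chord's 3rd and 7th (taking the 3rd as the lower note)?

The chord tones of Db7 are Db-F-Ab-Cb.
The 3rd is F and the 7th is Cb.
From F to Cb: 6 semitones over a fifth = diminished.

diminished 5th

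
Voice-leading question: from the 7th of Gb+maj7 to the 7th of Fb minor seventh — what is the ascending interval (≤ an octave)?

The 7th of Gb+maj7 is F; the 7th of Fb minor seventh is Ebb.
F up to Ebb is 9 semitones, a whole step narrower than a major seventh, so the interval is diminished.

diminished seventh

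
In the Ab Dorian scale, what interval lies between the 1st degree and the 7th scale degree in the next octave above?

Ab dorian: Ab Bb Cb Db Eb F Gb.
1st degree = Ab; scale degree 7 (up an octave) = Gb.
Ab up to Gb is 22 semitones, a half step narrower than a major fourteenth, so the interval is minor.

minor 14th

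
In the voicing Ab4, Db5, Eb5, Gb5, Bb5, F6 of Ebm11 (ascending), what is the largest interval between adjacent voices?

Adjacent intervals: Ab4→Db5 = perfect fourth; Db5→Eb5 = major second; Eb5→Gb5 = minor third; Gb5→Bb5 = major third; Bb5→F6 = perfect fifth.
The largest is Bb5 to F6, a perfect fifth (7 semitones).

perfect fifth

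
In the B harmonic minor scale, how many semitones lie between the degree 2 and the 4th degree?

3

The scale is B C# D E F# G A#.
C# up to E is a minor third — 3 semitones.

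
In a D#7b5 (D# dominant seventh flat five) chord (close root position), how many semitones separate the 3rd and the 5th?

The chord tones of D#7b5 (D# dominant seventh flat five) are D# F## A C#.
F## to A is a diminished third: 2 semitones.

2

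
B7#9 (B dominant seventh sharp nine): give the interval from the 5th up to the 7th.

m3

Spelling the chord: B, D♯, F♯, A, C𝄪.
The 5th is F♯ and the 7th is A.
F♯ up to A is 3 semitones, a half step narrower than a major third, so the interval is minor.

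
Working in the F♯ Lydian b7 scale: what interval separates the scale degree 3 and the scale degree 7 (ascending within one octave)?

d5

The scale runs F♯ G♯ A♯ B♯ C♯ D♯ E.
The scale degree 3 is A♯ and the 7th degree is E.
5 letter names make it a fifth; at 6 semitones (a half step narrower than perfect) the quality is diminished.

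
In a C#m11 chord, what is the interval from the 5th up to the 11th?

minor 7th

Spelling the chord: C# E G# B D# F#.
5th = G#; 11th = F#.
From G# to F#: 10 semitones over a seventh = minor.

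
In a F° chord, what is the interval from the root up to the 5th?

diminished fifth

F° (F diminished) is spelled F, Ab, Cb.
So we need the interval from F up to Cb.
5 letter names make it a fifth; at 6 semitones (a half step narrower than perfect) the quality is diminished.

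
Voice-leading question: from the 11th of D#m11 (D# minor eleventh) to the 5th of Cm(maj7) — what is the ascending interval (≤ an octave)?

D#m11 (D# minor eleventh) has G# as its 11th, and Cm(maj7) has G as its 5th.
From G# to G: 11 semitones over an octave = diminished.

d8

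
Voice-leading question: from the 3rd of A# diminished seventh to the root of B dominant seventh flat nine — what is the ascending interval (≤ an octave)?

minor seventh

A# diminished seventh has C# as its 3rd, and B dominant seventh flat nine has B as its root.
7 letter names make it a seventh; at 10 semitones (a half step narrower than major) the quality is minor.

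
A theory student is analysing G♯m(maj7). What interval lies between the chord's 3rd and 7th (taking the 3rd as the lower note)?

A5

G♯ minor-major seventh: G♯–B–D♯–F𝄪.
3rd = B; 7th = F𝄪.
B up to F𝄪 is 8 semitones, a half step wider than a perfect fifth, so the interval is augmented.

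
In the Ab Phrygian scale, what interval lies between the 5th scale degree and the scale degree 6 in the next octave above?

m9

The scale runs Ab Bbb Cb Db Eb Fb Gb.
The 5th scale degree is Eb and the degree 6 (up an octave) is Fb.
Eb up to Fb is 13 semitones, a half step narrower than a major ninth, so the interval is minor.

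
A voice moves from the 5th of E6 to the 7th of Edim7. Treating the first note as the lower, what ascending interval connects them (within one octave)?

The 5th of E6 is B; the 7th of Edim7 is Db.
3 letter names make it a third; at 2 semitones (a whole step narrower than major) the quality is diminished.

diminished 3rd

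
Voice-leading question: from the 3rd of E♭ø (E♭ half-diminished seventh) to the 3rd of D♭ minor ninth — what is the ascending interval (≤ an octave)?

The 3rd of E♭ø (E♭ half-diminished seventh) is G♭; the 3rd of D♭ minor ninth is F♭.
7 letter names make it a seventh; at 10 semitones (a half step narrower than major) the quality is minor.

m7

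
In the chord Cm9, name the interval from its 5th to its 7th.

minor third

Spelling the chord: C, Eb, G, Bb, D.
The 5th is G and the 7th is Bb.
From G to Bb: 3 semitones over a third = minor.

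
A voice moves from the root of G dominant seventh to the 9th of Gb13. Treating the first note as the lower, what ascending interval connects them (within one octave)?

The root of G dominant seventh is G; the 9th of Gb13 is Ab.
G up to Ab is 1 semitone, a half step narrower than a major second, so the interval is minor.

minor second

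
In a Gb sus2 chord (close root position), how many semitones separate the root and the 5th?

Spelling the chord: Gb–Ab–Db.
Gb to Db is a perfect fifth: 7 semitones.

7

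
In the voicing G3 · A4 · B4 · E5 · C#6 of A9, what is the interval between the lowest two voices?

Those voices are G3 and A4.
From G to A is 14 semitones, exactly the major ninth.

major ninth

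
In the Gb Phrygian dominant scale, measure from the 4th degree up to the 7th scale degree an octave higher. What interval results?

Spelling the Gb Phrygian dominant scale: Gb Abb Bb Cb Db Ebb Fb.
So we need the interval from Cb up to Fb.
From Cb to Fb is 17 semitones, exactly the perfect eleventh.

perfect 11th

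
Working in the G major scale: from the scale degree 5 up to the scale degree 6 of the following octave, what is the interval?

major ninth

G major: G A B C D E F#.
That puts D below E.
From D to E is 14 semitones, exactly the major ninth.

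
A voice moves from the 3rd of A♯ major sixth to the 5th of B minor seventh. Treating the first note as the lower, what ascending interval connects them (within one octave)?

A♯ major sixth has C𝄪 as its 3rd, and B minor seventh has F♯ as its 5th.
4 letter names make it a fourth; at 4 semitones (a half step narrower than perfect) the quality is diminished.

diminished 4th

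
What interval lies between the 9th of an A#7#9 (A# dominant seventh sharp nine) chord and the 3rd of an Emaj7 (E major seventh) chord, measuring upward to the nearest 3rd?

A#7#9 (A# dominant seventh sharp nine) has B## as its 9th, and Emaj7 (E major seventh) has G# as its 3rd.
From B## to G#: 7 semitones over a sixth = diminished.

diminished sixth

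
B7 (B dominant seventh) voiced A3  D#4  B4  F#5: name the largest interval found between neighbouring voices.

Adjacent intervals: A3→D#4 = augmented fourth; D#4→B4 = minor sixth; B4→F#5 = perfect fifth.
The largest is D#4 to B4, a minor sixth (8 semitones).

minor 6th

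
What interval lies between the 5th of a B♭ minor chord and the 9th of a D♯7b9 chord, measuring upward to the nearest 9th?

major seventh

B♭ minor has F as its 5th, and D♯7b9 has E as its 9th.
From F to E is 11 semitones, exactly the major seventh.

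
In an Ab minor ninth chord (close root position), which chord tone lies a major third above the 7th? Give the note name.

Abmin9: Ab–Cb–Eb–Gb–Bb.
The 7th is Gb. A major third above Gb is Bb.
Bb is the chord's 9th.

Bb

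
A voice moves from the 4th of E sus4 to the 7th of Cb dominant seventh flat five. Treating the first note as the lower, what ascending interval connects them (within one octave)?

d2

The 4th of E sus4 is A; the 7th of Cb dominant seventh flat five is Bbb.
From A to Bbb: 0 semitones over a second = diminished.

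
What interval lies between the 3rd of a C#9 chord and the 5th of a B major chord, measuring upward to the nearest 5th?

minor 2nd

The 3rd of C#9 is E#; the 5th of B major is F#.
From E# to F#: 1 semitone over a second = minor.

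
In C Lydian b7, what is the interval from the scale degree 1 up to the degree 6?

major sixth

Spelling C Lydian b7: C D E F# G A Bb.
The scale degree 1 is C and the 6th degree is A.
C up to A spans 6 letter names and 9 semitones — a major sixth.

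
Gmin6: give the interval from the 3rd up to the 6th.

augmented fourth

Gm6: G, Bb, D, E.
The 3rd is Bb and the 6th is E.
4 letter names make it a fourth; at 6 semitones (a half step wider than perfect) the quality is augmented.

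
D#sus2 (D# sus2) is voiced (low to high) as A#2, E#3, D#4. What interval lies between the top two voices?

Those voices are E#3 and D#4.
7 letter names make it a seventh; at 10 semitones (a half step narrower than major) the quality is minor.

minor seventh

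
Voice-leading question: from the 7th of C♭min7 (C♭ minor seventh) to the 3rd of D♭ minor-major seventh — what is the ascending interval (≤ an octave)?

C♭min7 (C♭ minor seventh) has B𝄫 as its 7th, and D♭ minor-major seventh has F♭ as its 3rd.
From B𝄫 to F♭ is 7 semitones, exactly the perfect fifth.

perfect fifth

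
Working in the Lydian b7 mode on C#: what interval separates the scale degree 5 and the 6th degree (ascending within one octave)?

The scale runs C# D# E# F## G# A# B.
That puts G# below A#.
From G# to A# is 2 semitones, exactly the major second.

major second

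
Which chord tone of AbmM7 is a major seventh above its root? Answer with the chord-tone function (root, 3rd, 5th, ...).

Ab minor-major seventh: Ab, Cb, Eb, G.
The root is Ab. A major seventh above Ab is G.
G is the chord's 7th.

7th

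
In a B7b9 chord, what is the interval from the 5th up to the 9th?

The chord tones of B dominant seventh flat nine are B–D#–F#–A–C.
That puts F# below C.
From F# to C: 6 semitones over a fifth = diminished.

diminished fifth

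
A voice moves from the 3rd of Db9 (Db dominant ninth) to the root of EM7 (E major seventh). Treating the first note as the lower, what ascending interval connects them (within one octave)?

The 3rd of Db9 (Db dominant ninth) is F; the root of EM7 (E major seventh) is E.
From F to E is 11 semitones, exactly the major seventh.

major seventh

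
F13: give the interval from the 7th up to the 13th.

major 7th

F13 is spelled F–A–C–Eb–G–D.
That puts Eb below D.
Counting 7 letters and 11 half steps from Eb gives a major seventh.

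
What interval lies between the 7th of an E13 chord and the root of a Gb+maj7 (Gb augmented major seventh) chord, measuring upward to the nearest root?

The 7th of E13 is D; the root of Gb+maj7 (Gb augmented major seventh) is Gb.
D up to Gb is 4 semitones, a half step narrower than a perfect fourth, so the interval is diminished.

diminished fourth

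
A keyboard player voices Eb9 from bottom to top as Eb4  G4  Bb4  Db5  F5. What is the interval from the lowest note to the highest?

major 9th

The outer voices are Eb4 and F5.
Counting 9 letters and 14 half steps from Eb gives a major ninth.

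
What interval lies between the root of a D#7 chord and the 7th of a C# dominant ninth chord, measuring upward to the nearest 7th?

D#7 has D# as its root, and C# dominant ninth has B as its 7th.
6 letter names make it a sixth; at 8 semitones (a half step narrower than major) the quality is minor.

minor sixth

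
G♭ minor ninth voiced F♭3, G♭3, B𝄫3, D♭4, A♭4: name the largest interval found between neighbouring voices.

Adjacent intervals: F♭3→G♭3 = major second; G♭3→B𝄫3 = minor third; B𝄫3→D♭4 = major third; D♭4→A♭4 = perfect fifth.
The largest is D♭4 to A♭4, a perfect fifth (7 semitones).

P5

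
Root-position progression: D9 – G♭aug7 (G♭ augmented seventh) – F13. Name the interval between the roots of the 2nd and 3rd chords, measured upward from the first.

The roots are G♭ and F.
From G♭ to F is 11 semitones, exactly the major seventh.

major seventh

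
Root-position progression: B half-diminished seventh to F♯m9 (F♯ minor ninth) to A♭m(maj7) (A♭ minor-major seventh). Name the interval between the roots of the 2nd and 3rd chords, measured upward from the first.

The roots are F♯ and A♭.
From F♯ to A♭: 2 semitones over a third = diminished.

diminished third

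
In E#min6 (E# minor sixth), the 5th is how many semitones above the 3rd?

E#min6 (E# minor sixth): E#–G#–B#–C##.
G# to B# is a major third: 4 semitones.

4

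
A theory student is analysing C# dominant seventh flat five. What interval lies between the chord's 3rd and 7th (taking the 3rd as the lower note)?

The chord tones of C# dominant seventh flat five are C#-E#-G-B.
3rd = E#; 7th = B.
E# up to B is 6 semitones, a half step narrower than a perfect fifth, so the interval is diminished.
That tritone between 3rd and 7th is what gives the dominant seventh its pull toward resolution.

d5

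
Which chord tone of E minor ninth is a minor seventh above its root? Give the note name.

D

Spelling the chord: E–G–B–D–F#.
The root is E. A minor seventh above E is D.
D is the chord's 7th.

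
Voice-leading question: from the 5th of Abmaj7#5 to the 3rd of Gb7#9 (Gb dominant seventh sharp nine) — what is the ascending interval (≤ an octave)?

d5

The 5th of Abmaj7#5 is E; the 3rd of Gb7#9 (Gb dominant seventh sharp nine) is Bb.
E up to Bb is 6 semitones, a half step narrower than a perfect fifth, so the interval is diminished.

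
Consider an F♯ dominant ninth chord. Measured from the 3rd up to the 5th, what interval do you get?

minor third

F♯9 is spelled F♯-A♯-C♯-E-G♯.
That puts A♯ below C♯.
3 letter names make it a third; at 3 semitones (a half step narrower than major) the quality is minor.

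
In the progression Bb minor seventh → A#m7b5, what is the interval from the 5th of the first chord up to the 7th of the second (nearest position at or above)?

augmented 2nd

The 5th of Bb minor seventh is F; the 7th of A#m7b5 is G#.
F up to G# is 3 semitones, a half step wider than a major second, so the interval is augmented.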